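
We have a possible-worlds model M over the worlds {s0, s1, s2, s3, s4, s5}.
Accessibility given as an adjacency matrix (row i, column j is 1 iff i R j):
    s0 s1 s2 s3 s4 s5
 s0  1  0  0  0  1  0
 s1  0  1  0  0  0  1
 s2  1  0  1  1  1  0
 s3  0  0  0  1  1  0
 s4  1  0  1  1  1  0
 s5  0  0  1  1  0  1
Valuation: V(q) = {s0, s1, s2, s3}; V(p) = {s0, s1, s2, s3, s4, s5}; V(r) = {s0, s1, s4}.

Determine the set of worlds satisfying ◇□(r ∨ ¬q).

s0, s1, s2, s4

Recall that □ψ holds at a world iff ψ holds at every accessible world, and ◇ψ holds iff ψ holds at some accessible world.
Let φ = ◇□(r ∨ ¬q). Evaluate φ at each world:
  s0 (successors {s0, s4}): φ is true.
  s1 (successors {s1, s5}): φ is true.
  s2 (successors {s0, s2, s3, s4}): φ is true.
  s3 (successors {s3, s4}): φ is false.
  s4 (successors {s0, s2, s3, s4}): φ is true.
  s5 (successors {s2, s3, s5}): φ is false.
For instance, at s5:
  At s5: ◇□(r ∨ ¬q) requires □(r ∨ ¬q) at some successor in {s2, s3, s5}.
    At s2: □(r ∨ ¬q) is false.
    At s3: □(r ∨ ¬q) is false.
    At s5: □(r ∨ ¬q) is false.
  So ◇□(r ∨ ¬q) is false at s5.
Satisfying worlds: {s0, s1, s2, s4}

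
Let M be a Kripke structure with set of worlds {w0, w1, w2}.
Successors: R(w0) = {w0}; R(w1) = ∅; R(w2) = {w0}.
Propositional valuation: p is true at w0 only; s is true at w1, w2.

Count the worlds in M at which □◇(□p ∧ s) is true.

1

Let φ = □◇(□p ∧ s). Evaluate φ at each world:
  w0 (successors {w0}): φ is false.
  w1 (successors ∅): φ is true.
  w2 (successors {w0}): φ is false.
For instance, at w2:
  At w2: □◇(□p ∧ s) requires ◇(□p ∧ s) at every successor {w0}.
    ◇(□p ∧ s) fails at w0, so □◇(□p ∧ s) is false at w2.
      At w0: ◇(□p ∧ s) requires □p ∧ s at some successor in {w0}.
        At w0: □p ∧ s is false.
      So ◇(□p ∧ s) is false at w0.
Satisfying worlds: {w1}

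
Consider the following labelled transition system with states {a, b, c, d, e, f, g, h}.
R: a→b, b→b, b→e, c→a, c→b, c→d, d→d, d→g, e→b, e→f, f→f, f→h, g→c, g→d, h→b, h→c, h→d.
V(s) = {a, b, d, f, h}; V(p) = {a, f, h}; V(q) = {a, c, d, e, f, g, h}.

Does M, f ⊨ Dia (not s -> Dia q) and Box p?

At f: Dia (not s -> Dia q) is true, Box p is true, so Dia (not s -> Dia q) and Box p is true.
  At f: Dia (not s -> Dia q) requires not s -> Dia q at some successor in {f, h}.
    not s -> Dia q holds at f, so Dia (not s -> Dia q) is true at f.
      At f: not s is false, Dia q is true, so not s -> Dia q is true.
  At f: Box p requires p at every successor {f, h}.
    At f: p is true.
    At h: p is true.
  So Box p is true at f.

Yes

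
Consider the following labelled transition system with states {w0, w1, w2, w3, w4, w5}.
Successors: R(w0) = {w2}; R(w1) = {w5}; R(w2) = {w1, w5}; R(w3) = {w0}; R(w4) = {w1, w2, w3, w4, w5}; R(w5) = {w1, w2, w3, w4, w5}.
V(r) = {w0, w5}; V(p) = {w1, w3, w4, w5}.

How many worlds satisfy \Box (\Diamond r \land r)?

1

Let φ = \Box (\Diamond r \land r). Evaluate φ at each world:
  w0 (successors {w2}): φ is false.
  w1 (successors {w5}): φ is true.
  w2 (successors {w1, w5}): φ is false.
  w3 (successors {w0}): φ is false.
  w4 (successors {w1, w2, w3, w4, w5}): φ is false.
  w5 (successors {w1, w2, w3, w4, w5}): φ is false.
For instance, at w0:
  At w0: \Box (\Diamond r \land r) requires \Diamond r \land r at every successor {w2}.
    \Diamond r \land r fails at w2, so \Box (\Diamond r \land r) is false at w0.
      At w2: \Diamond r is true, r is false, so \Diamond r \land r is false.
Satisfying worlds: {w1}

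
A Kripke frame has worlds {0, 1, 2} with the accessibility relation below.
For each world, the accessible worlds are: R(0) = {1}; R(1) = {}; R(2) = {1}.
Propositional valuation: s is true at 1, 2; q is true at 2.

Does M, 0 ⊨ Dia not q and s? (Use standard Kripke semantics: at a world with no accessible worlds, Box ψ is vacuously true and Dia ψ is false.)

No

At 0: Dia not q is true, s is false, so Dia not q and s is false.
  At 0: Dia not q requires not q at some successor in {1}.
    not q holds at 1, so Dia not q is true at 0.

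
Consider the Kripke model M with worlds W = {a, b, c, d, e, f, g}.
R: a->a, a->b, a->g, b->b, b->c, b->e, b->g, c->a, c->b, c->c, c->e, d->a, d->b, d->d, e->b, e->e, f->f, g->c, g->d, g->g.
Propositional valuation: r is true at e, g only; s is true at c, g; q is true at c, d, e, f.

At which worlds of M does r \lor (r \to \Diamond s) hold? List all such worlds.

Let φ = r \lor (r \to \Diamond s). Evaluate φ at each world:
  a (successors {a, b, g}): φ is true.
  b (successors {b, c, e, g}): φ is true.
  c (successors {a, b, c, e}): φ is true.
  d (successors {a, b, d}): φ is true.
  e (successors {b, e}): φ is true.
  f (successors {f}): φ is true.
  g (successors {c, d, g}): φ is true.
For instance, at d:
  At d: r is false, r \to \Diamond s is true, so r \lor (r \to \Diamond s) is true.
    At d: r is false, \Diamond s is false, so r \to \Diamond s is true.
      At d: \Diamond s requires s at some successor in {a, b, d}.
        At a: s is false.
        At b: s is false.
        At d: s is false.
      So \Diamond s is false at d.
Satisfying worlds: {a, b, c, d, e, f, g}

a, b, c, d, e, f, g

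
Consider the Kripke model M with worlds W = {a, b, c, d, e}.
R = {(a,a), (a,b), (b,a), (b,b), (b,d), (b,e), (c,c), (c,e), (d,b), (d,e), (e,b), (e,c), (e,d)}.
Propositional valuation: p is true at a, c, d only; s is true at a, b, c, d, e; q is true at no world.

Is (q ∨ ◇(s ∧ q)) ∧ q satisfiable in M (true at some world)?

No

Let φ = (q ∨ ◇(s ∧ q)) ∧ q. Evaluate φ at each world:
  a (successors {a, b}): φ is false.
  b (successors {a, b, d, e}): φ is false.
  c (successors {c, e}): φ is false.
  d (successors {b, e}): φ is false.
  e (successors {b, c, d}): φ is false.
For instance, at e:
  At e: q ∨ ◇(s ∧ q) is false, q is false, so (q ∨ ◇(s ∧ q)) ∧ q is false.
    At e: q is false, ◇(s ∧ q) is false, so q ∨ ◇(s ∧ q) is false.
      At e: ◇(s ∧ q) requires s ∧ q at some successor in {b, c, d}.
        At b: s ∧ q is false.
        At c: s ∧ q is false.
        At d: s ∧ q is false.
      So ◇(s ∧ q) is false at e.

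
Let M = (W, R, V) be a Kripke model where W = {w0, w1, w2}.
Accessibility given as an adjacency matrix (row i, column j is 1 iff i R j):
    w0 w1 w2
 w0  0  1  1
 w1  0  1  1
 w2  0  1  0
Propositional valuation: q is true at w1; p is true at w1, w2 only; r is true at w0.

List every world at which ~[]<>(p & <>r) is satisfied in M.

w0, w1, w2

Recall that []ψ holds at a world iff ψ holds at every accessible world, and <>ψ holds iff ψ holds at some accessible world.
Let φ = ~[]<>(p & <>r). Evaluate φ at each world:
  w0 (successors {w1, w2}): φ is true.
  w1 (successors {w1, w2}): φ is true.
  w2 (successors {w1}): φ is true.
For instance, at w0:
  At w0: []<>(p & <>r) is false, so ~[]<>(p & <>r) is true.
    At w0: []<>(p & <>r) requires <>(p & <>r) at every successor {w1, w2}.
      <>(p & <>r) fails at w1, so []<>(p & <>r) is false at w0.
Satisfying worlds: {w0, w1, w2}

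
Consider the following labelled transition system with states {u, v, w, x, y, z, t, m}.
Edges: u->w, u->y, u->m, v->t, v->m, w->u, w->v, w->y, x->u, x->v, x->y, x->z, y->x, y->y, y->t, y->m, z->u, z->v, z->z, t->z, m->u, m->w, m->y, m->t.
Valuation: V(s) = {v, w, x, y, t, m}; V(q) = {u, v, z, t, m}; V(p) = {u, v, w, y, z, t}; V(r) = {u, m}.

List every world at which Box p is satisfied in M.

w, x, z, t, m

Recall that Box ψ holds at a world iff ψ holds at every accessible world, and Dia ψ holds iff ψ holds at some accessible world.
Let φ = Box p. Evaluate φ at each world:
  u (successors {w, y, m}): φ is false.
  v (successors {t, m}): φ is false.
  w (successors {u, v, y}): φ is true.
  x (successors {u, v, y, z}): φ is true.
  y (successors {x, y, t, m}): φ is false.
  z (successors {u, v, z}): φ is true.
  t (successors {z}): φ is true.
  m (successors {u, w, y, t}): φ is true.
For instance, at y:
  At y: Box p requires p at every successor {x, y, t, m}.
    p fails at x, so Box p is false at y.
Satisfying worlds: {w, x, z, t, m}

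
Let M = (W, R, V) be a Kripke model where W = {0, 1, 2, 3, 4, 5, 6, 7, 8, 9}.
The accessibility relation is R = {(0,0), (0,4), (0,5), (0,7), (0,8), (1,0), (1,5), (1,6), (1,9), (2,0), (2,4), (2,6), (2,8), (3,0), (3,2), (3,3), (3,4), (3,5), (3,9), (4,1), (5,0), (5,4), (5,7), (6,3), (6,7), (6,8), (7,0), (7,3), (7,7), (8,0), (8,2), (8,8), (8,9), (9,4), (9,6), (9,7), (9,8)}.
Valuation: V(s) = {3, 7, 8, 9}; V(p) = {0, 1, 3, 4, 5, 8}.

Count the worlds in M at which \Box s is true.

Let φ = \Box s. Evaluate φ at each world:
  0 (successors {0, 4, 5, 7, 8}): φ is false.
  1 (successors {0, 5, 6, 9}): φ is false.
  2 (successors {0, 4, 6, 8}): φ is false.
  3 (successors {0, 2, 3, 4, 5, 9}): φ is false.
  4 (successors {1}): φ is false.
  5 (successors {0, 4, 7}): φ is false.
  6 (successors {3, 7, 8}): φ is true.
  7 (successors {0, 3, 7}): φ is false.
  8 (successors {0, 2, 8, 9}): φ is false.
  9 (successors {4, 6, 7, 8}): φ is false.
For instance, at 6:
  At 6: \Box s requires s at every successor {3, 7, 8}.
    At 3: s is true.
    At 7: s is true.
    At 8: s is true.
  So \Box s is true at 6.
Satisfying worlds: {6}

1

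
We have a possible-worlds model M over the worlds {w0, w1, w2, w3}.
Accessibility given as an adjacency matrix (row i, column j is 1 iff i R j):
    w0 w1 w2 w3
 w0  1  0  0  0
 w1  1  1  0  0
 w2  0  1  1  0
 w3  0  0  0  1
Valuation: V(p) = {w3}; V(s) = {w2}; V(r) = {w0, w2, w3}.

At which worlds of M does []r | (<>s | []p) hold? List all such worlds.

w0, w2, w3

Let φ = []r | (<>s | []p). Evaluate φ at each world:
  w0 (successors {w0}): φ is true.
  w1 (successors {w0, w1}): φ is false.
  w2 (successors {w1, w2}): φ is true.
  w3 (successors {w3}): φ is true.
For instance, at w2:
  At w2: []r is false, <>s | []p is true, so []r | (<>s | []p) is true.
    At w2: []r requires r at every successor {w1, w2}.
      r fails at w1, so []r is false at w2.
    At w2: <>s is true, []p is false, so <>s | []p is true.
      At w2: <>s requires s at some successor in {w1, w2}.
        s holds at w2, so <>s is true at w2.
      At w2: []p requires p at every successor {w1, w2}.
        p fails at w1, so []p is false at w2.
Satisfying worlds: {w0, w2, w3}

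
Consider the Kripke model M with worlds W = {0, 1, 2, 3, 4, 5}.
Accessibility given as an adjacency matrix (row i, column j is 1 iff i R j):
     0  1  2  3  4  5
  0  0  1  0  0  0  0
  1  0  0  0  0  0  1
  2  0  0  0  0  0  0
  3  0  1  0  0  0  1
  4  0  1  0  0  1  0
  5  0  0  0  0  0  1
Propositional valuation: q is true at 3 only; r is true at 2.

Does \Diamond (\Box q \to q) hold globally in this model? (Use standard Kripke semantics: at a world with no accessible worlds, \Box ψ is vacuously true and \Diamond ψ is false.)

Let φ = \Diamond (\Box q \to q). Evaluate φ at each world:
  0 (successors {1}): φ is true.
  1 (successors {5}): φ is true.
  2 (successors ∅): φ is false.
  3 (successors {1, 5}): φ is true.
  4 (successors {1, 4}): φ is true.
  5 (successors {5}): φ is true.
Detail at 2 (counterexample):
  At 2: no accessible worlds, so \Diamond (\Box q \to q) is false.

No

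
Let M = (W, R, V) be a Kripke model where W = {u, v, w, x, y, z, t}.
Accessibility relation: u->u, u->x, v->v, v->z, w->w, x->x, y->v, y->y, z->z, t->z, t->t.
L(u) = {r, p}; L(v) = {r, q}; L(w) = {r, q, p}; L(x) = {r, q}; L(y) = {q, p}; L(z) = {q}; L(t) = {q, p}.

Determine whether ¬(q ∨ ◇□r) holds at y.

At y: q ∨ ◇□r is true, so ¬(q ∨ ◇□r) is false.
  At y: q is true, ◇□r is false, so q ∨ ◇□r is true.
    At y: ◇□r requires □r at some successor in {v, y}.
      At v: □r is false.
      At y: □r is false.
    So ◇□r is false at y.

No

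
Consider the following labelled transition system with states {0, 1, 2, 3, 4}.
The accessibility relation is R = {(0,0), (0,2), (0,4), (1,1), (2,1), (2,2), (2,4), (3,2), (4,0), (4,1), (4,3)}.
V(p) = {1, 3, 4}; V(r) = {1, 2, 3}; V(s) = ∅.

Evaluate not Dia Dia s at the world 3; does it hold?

Yes

At 3: Dia Dia s is false, so not Dia Dia s is true.
  At 3: Dia Dia s requires Dia s at some successor in {2}.
    At 2: Dia s is false.
  So Dia Dia s is false at 3.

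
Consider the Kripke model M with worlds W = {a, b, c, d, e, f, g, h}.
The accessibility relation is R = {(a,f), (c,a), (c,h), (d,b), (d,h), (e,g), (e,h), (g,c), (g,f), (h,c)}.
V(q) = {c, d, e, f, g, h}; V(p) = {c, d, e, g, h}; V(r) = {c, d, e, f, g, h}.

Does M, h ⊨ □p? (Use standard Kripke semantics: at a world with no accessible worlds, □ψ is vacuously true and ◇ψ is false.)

At h: □p requires p at every successor {c}.
  At c: p is true.
So □p is true at h.

Yes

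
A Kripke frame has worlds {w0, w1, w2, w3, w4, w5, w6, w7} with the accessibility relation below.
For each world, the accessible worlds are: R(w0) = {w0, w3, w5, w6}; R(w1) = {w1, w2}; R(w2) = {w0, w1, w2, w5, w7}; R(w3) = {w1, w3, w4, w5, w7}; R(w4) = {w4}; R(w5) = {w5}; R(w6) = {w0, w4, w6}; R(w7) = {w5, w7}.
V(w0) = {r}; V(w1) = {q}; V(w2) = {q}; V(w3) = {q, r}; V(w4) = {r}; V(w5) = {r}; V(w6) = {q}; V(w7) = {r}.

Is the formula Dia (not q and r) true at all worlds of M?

Recall that Dia ψ holds at a world iff ψ holds at some accessible world.
Let φ = Dia (not q and r). Evaluate φ at each world:
  w0 (successors {w0, w3, w5, w6}): φ is true.
  w1 (successors {w1, w2}): φ is false.
  w2 (successors {w0, w1, w2, w5, w7}): φ is true.
  w3 (successors {w1, w3, w4, w5, w7}): φ is true.
  w4 (successors {w4}): φ is true.
  w5 (successors {w5}): φ is true.
  w6 (successors {w0, w4, w6}): φ is true.
  w7 (successors {w5, w7}): φ is true.
Detail at w1 (counterexample):
  At w1: Dia (not q and r) requires not q and r at some successor in {w1, w2}.
    At w1: not q and r is false.
    At w2: not q and r is false.
  So Dia (not q and r) is false at w1.

No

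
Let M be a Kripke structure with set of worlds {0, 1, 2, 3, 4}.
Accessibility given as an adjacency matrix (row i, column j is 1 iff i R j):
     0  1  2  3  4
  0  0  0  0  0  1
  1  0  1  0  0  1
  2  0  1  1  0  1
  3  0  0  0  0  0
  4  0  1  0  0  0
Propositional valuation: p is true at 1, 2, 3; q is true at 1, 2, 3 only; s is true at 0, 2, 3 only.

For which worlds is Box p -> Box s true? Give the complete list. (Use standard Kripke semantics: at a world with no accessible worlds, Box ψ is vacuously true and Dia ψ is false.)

0, 1, 2, 3

Let φ = Box p -> Box s. Evaluate φ at each world:
  0 (successors {4}): φ is true.
  1 (successors {1, 4}): φ is true.
  2 (successors {1, 2, 4}): φ is true.
  3 (successors ∅): φ is true.
  4 (successors {1}): φ is false.
For instance, at 0:
  At 0: Box p is false, Box s is false, so Box p -> Box s is true.
    At 0: Box p requires p at every successor {4}.
      p fails at 4, so Box p is false at 0.
    At 0: Box s requires s at every successor {4}.
      s fails at 4, so Box s is false at 0.
Satisfying worlds: {0, 1, 2, 3}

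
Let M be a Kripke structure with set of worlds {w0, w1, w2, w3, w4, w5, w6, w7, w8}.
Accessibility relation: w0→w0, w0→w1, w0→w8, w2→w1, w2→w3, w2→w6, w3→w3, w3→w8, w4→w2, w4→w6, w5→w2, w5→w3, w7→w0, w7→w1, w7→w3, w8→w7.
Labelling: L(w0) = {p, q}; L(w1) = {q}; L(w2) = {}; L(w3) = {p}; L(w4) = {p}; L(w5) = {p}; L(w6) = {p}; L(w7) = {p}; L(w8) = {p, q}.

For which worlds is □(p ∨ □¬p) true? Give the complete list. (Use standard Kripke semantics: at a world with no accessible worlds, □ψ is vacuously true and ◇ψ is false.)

Let φ = □(p ∨ □¬p). Evaluate φ at each world:
  w0 (successors {w0, w1, w8}): φ is true.
  w1 (successors ∅): φ is true.
  w2 (successors {w1, w3, w6}): φ is true.
  w3 (successors {w3, w8}): φ is true.
  w4 (successors {w2, w6}): φ is false.
  w5 (successors {w2, w3}): φ is false.
  w6 (successors ∅): φ is true.
  w7 (successors {w0, w1, w3}): φ is true.
  w8 (successors {w7}): φ is true.
For instance, at w7:
  At w7: □(p ∨ □¬p) requires p ∨ □¬p at every successor {w0, w1, w3}.
      At w0: p is true, □¬p is false, so p ∨ □¬p is true.
      At w1: p is false, □¬p is true, so p ∨ □¬p is true.
      At w3: p is true, □¬p is false, so p ∨ □¬p is true.
  So □(p ∨ □¬p) is true at w7.
Satisfying worlds: {w0, w1, w2, w3, w6, w7, w8}

w0, w1, w2, w3, w6, w7, w8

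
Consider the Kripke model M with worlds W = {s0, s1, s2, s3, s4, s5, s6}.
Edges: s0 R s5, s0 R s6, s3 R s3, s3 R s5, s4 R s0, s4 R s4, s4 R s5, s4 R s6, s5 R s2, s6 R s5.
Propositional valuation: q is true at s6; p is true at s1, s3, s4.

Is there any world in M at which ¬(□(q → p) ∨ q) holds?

Yes

Recall that □ψ holds at a world iff ψ holds at every accessible world, and ◇ψ holds iff ψ holds at some accessible world.
Let φ = ¬(□(q → p) ∨ q). Evaluate φ at each world:
  s0 (successors {s5, s6}): φ is true.
  s1 (successors ∅): φ is false.
  s2 (successors ∅): φ is false.
  s3 (successors {s3, s5}): φ is false.
  s4 (successors {s0, s4, s5, s6}): φ is true.
  s5 (successors {s2}): φ is false.
  s6 (successors {s5}): φ is false.
Detail at s0 (witness):
  At s0: □(q → p) ∨ q is false, so ¬(□(q → p) ∨ q) is true.
    At s0: □(q → p) is false, q is false, so □(q → p) ∨ q is false.
      At s0: □(q → p) requires q → p at every successor {s5, s6}.
        q → p fails at s6, so □(q → p) is false at s0.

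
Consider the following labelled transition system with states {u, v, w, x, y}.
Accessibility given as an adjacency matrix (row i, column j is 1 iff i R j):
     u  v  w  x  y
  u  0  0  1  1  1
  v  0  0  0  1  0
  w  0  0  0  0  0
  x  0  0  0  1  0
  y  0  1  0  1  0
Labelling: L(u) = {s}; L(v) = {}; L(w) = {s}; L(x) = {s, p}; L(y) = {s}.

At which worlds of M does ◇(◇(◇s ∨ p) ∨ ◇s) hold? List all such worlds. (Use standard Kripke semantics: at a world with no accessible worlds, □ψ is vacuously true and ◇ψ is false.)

u, v, x, y

Let φ = ◇(◇(◇s ∨ p) ∨ ◇s). Evaluate φ at each world:
  u (successors {w, x, y}): φ is true.
  v (successors {x}): φ is true.
  w (successors ∅): φ is false.
  x (successors {x}): φ is true.
  y (successors {v, x}): φ is true.
For instance, at v:
  At v: ◇(◇(◇s ∨ p) ∨ ◇s) requires ◇(◇s ∨ p) ∨ ◇s at some successor in {x}.
    ◇(◇s ∨ p) ∨ ◇s holds at x, so ◇(◇(◇s ∨ p) ∨ ◇s) is true at v.
      At x: ◇(◇s ∨ p) is true, ◇s is true, so ◇(◇s ∨ p) ∨ ◇s is true.
Satisfying worlds: {u, v, x, y}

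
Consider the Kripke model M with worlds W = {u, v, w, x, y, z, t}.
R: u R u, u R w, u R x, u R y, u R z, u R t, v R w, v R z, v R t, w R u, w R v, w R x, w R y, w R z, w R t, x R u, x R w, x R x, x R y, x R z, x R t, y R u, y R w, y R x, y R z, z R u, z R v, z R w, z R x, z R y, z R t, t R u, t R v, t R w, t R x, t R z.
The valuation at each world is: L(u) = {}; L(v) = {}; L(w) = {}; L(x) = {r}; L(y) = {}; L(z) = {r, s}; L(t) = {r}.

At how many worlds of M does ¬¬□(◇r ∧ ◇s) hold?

Let φ = ¬¬□(◇r ∧ ◇s). Evaluate φ at each world:
  u (successors {u, w, x, y, z, t}): φ is false.
  v (successors {w, z, t}): φ is false.
  w (successors {u, v, x, y, z, t}): φ is false.
  x (successors {u, w, x, y, z, t}): φ is false.
  y (successors {u, w, x, z}): φ is false.
  z (successors {u, v, w, x, y, t}): φ is true.
  t (successors {u, v, w, x, z}): φ is false.
For instance, at w:
  At w: ¬□(◇r ∧ ◇s) is true, so ¬¬□(◇r ∧ ◇s) is false.
    At w: □(◇r ∧ ◇s) is false, so ¬□(◇r ∧ ◇s) is true.
      At w: □(◇r ∧ ◇s) requires ◇r ∧ ◇s at every successor {u, v, x, y, z, t}.
        ◇r ∧ ◇s fails at z, so □(◇r ∧ ◇s) is false at w.
Satisfying worlds: {z}

1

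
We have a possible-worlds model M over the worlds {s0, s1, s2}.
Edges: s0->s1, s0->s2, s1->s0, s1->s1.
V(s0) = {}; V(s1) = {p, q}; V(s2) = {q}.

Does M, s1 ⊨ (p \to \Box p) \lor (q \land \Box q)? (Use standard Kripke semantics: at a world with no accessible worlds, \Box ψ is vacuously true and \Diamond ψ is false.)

No

At s1: p \to \Box p is false, q \land \Box q is false, so (p \to \Box p) \lor (q \land \Box q) is false.
  At s1: p is true, \Box p is false, so p \to \Box p is false.
    At s1: \Box p requires p at every successor {s0, s1}.
      p fails at s0, so \Box p is false at s1.
  At s1: q is true, \Box q is false, so q \land \Box q is false.
    At s1: \Box q requires q at every successor {s0, s1}.
      q fails at s0, so \Box q is false at s1.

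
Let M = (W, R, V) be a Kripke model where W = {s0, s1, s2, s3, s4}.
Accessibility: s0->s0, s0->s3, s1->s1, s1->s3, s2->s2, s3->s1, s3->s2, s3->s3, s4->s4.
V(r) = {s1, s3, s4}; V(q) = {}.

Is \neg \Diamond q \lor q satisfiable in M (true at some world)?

Yes

Let φ = \neg \Diamond q \lor q. Evaluate φ at each world:
  s0 (successors {s0, s3}): φ is true.
  s1 (successors {s1, s3}): φ is true.
  s2 (successors {s2}): φ is true.
  s3 (successors {s1, s2, s3}): φ is true.
  s4 (successors {s4}): φ is true.
Detail at s0 (witness):
  At s0: \neg \Diamond q is true, q is false, so \neg \Diamond q \lor q is true.
    At s0: \Diamond q is false, so \neg \Diamond q is true.
      At s0: \Diamond q requires q at some successor in {s0, s3}.
        At s0: q is false.
        At s3: q is false.
      So \Diamond q is false at s0.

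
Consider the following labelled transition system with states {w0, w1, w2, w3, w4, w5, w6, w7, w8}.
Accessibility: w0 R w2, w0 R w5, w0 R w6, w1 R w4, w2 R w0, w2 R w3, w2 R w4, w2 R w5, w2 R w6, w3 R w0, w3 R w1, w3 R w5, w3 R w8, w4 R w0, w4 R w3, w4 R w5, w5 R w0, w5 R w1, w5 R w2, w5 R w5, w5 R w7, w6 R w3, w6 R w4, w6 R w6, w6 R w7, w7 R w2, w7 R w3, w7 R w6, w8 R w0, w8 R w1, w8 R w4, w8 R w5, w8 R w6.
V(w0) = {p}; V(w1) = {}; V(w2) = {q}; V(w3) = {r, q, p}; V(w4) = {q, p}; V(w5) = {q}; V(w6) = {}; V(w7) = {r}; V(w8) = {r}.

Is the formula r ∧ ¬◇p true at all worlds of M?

Let φ = r ∧ ¬◇p. Evaluate φ at each world:
  w0 (successors {w2, w5, w6}): φ is false.
  w1 (successors {w4}): φ is false.
  w2 (successors {w0, w3, w4, w5, w6}): φ is false.
  w3 (successors {w0, w1, w5, w8}): φ is false.
  w4 (successors {w0, w3, w5}): φ is false.
  w5 (successors {w0, w1, w2, w5, w7}): φ is false.
  w6 (successors {w3, w4, w6, w7}): φ is false.
  w7 (successors {w2, w3, w6}): φ is false.
  w8 (successors {w0, w1, w4, w5, w6}): φ is false.
Detail at w0 (counterexample):
  At w0: r is false, ¬◇p is true, so r ∧ ¬◇p is false.
    At w0: ◇p is false, so ¬◇p is true.
      At w0: ◇p requires p at some successor in {w2, w5, w6}.
        At w2: p is false.
        At w5: p is false.
        At w6: p is false.
      So ◇p is false at w0.

No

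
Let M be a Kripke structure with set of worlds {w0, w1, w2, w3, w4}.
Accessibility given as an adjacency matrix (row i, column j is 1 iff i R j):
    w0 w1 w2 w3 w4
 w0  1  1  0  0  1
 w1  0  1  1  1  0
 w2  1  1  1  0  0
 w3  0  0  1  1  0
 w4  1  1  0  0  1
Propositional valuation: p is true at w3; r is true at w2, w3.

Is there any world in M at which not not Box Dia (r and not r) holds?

No

Let φ = not not Box Dia (r and not r). Evaluate φ at each world:
  w0 (successors {w0, w1, w4}): φ is false.
  w1 (successors {w1, w2, w3}): φ is false.
  w2 (successors {w0, w1, w2}): φ is false.
  w3 (successors {w2, w3}): φ is false.
  w4 (successors {w0, w1, w4}): φ is false.
For instance, at w3:
  At w3: not Box Dia (r and not r) is true, so not not Box Dia (r and not r) is false.
    At w3: Box Dia (r and not r) is false, so not Box Dia (r and not r) is true.
      At w3: Box Dia (r and not r) requires Dia (r and not r) at every successor {w2, w3}.
        Dia (r and not r) fails at w2, so Box Dia (r and not r) is false at w3.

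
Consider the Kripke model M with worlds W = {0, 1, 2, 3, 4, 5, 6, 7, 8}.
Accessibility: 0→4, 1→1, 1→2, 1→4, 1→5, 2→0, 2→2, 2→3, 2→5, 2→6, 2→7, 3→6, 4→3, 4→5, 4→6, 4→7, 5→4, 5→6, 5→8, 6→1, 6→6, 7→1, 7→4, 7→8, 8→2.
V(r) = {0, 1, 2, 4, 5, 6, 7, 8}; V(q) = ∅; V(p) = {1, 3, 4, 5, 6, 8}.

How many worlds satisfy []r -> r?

Let φ = []r -> r. Evaluate φ at each world:
  0 (successors {4}): φ is true.
  1 (successors {1, 2, 4, 5}): φ is true.
  2 (successors {0, 2, 3, 5, 6, 7}): φ is true.
  3 (successors {6}): φ is false.
  4 (successors {3, 5, 6, 7}): φ is true.
  5 (successors {4, 6, 8}): φ is true.
  6 (successors {1, 6}): φ is true.
  7 (successors {1, 4, 8}): φ is true.
  8 (successors {2}): φ is true.
For instance, at 2:
  At 2: []r is false, r is true, so []r -> r is true.
    At 2: []r requires r at every successor {0, 2, 3, 5, 6, 7}.
      r fails at 3, so []r is false at 2.
Satisfying worlds: {0, 1, 2, 4, 5, 6, 7, 8}

8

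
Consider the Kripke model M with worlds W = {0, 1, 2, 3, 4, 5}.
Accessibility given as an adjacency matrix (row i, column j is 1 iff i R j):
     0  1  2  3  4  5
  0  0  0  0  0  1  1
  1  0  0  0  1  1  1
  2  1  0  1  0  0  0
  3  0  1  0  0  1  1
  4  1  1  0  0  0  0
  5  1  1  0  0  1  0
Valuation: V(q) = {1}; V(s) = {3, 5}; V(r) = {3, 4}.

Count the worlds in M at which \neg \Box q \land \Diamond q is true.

3

Recall that \Box ψ holds at a world iff ψ holds at every accessible world, and \Diamond ψ holds iff ψ holds at some accessible world.
Let φ = \neg \Box q \land \Diamond q. Evaluate φ at each world:
  0 (successors {4, 5}): φ is false.
  1 (successors {3, 4, 5}): φ is false.
  2 (successors {0, 2}): φ is false.
  3 (successors {1, 4, 5}): φ is true.
  4 (successors {0, 1}): φ is true.
  5 (successors {0, 1, 4}): φ is true.
For instance, at 0:
  At 0: \neg \Box q is true, \Diamond q is false, so \neg \Box q \land \Diamond q is false.
    At 0: \Box q is false, so \neg \Box q is true.
      At 0: \Box q requires q at every successor {4, 5}.
        q fails at 4, so \Box q is false at 0.
    At 0: \Diamond q requires q at some successor in {4, 5}.
      At 4: q is false.
      At 5: q is false.
    So \Diamond q is false at 0.
Satisfying worlds: {3, 4, 5}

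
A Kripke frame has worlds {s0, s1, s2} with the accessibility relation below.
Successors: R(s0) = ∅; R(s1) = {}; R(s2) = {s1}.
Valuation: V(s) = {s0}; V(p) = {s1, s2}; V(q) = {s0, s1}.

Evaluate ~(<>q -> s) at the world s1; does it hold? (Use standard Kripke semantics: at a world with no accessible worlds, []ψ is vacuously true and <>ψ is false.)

At s1: <>q -> s is true, so ~(<>q -> s) is false.
  At s1: <>q is false, s is false, so <>q -> s is true.
    At s1: no accessible worlds, so <>q is false.

No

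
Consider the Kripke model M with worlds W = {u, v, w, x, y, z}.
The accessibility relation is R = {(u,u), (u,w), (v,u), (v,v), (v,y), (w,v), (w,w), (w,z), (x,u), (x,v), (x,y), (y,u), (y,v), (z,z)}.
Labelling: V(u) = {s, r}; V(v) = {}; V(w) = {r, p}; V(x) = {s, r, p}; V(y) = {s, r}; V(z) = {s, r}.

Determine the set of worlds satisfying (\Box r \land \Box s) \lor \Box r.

Recall that \Box ψ holds at a world iff ψ holds at every accessible world, and \Diamond ψ holds iff ψ holds at some accessible world.
Let φ = (\Box r \land \Box s) \lor \Box r. Evaluate φ at each world:
  u (successors {u, w}): φ is true.
  v (successors {u, v, y}): φ is false.
  w (successors {v, w, z}): φ is false.
  x (successors {u, v, y}): φ is false.
  y (successors {u, v}): φ is false.
  z (successors {z}): φ is true.
For instance, at y:
  At y: \Box r \land \Box s is false, \Box r is false, so (\Box r \land \Box s) \lor \Box r is false.
    At y: \Box r is false, \Box s is false, so \Box r \land \Box s is false.
      At y: \Box r requires r at every successor {u, v}.
        r fails at v, so \Box r is false at y.
      At y: \Box s requires s at every successor {u, v}.
        s fails at v, so \Box s is false at y.
    At y: \Box r requires r at every successor {u, v}.
      r fails at v, so \Box r is false at y.
Satisfying worlds: {u, z}

u, z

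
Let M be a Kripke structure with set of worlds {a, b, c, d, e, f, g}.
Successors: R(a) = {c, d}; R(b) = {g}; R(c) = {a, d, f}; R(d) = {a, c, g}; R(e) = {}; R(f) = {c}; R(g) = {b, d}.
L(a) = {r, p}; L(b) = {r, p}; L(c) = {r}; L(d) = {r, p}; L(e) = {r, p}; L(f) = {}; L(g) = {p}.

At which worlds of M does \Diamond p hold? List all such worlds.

Let φ = \Diamond p. Evaluate φ at each world:
  a (successors {c, d}): φ is true.
  b (successors {g}): φ is true.
  c (successors {a, d, f}): φ is true.
  d (successors {a, c, g}): φ is true.
  e (successors ∅): φ is false.
  f (successors {c}): φ is false.
  g (successors {b, d}): φ is true.
For instance, at d:
  At d: \Diamond p requires p at some successor in {a, c, g}.
    p holds at a, so \Diamond p is true at d.
Satisfying worlds: {a, b, c, d, g}

a, b, c, d, g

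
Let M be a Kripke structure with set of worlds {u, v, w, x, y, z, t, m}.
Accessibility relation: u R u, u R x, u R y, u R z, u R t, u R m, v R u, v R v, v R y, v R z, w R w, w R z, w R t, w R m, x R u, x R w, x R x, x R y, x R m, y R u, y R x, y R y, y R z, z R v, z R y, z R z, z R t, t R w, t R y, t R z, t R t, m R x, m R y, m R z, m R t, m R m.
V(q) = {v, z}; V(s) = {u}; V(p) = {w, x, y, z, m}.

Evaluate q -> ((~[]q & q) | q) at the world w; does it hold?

Yes

Recall that []ψ holds at a world iff ψ holds at every accessible world, and <>ψ holds iff ψ holds at some accessible world.
At w: q is false, (~[]q & q) | q is false, so q -> ((~[]q & q) | q) is true.
  At w: ~[]q & q is false, q is false, so (~[]q & q) | q is false.
    At w: ~[]q is true, q is false, so ~[]q & q is false.
      At w: []q is false, so ~[]q is true.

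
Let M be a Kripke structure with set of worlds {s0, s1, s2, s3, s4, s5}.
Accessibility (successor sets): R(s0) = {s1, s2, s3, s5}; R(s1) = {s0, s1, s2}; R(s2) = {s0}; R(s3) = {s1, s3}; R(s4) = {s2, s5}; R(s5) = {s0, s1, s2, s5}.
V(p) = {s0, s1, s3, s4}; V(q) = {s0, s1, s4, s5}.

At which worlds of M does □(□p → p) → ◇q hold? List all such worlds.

s0, s1, s2, s3, s4, s5

Let φ = □(□p → p) → ◇q. Evaluate φ at each world:
  s0 (successors {s1, s2, s3, s5}): φ is true.
  s1 (successors {s0, s1, s2}): φ is true.
  s2 (successors {s0}): φ is true.
  s3 (successors {s1, s3}): φ is true.
  s4 (successors {s2, s5}): φ is true.
  s5 (successors {s0, s1, s2, s5}): φ is true.
For instance, at s4:
  At s4: □(□p → p) is false, ◇q is true, so □(□p → p) → ◇q is true.
    At s4: □(□p → p) requires □p → p at every successor {s2, s5}.
      □p → p fails at s2, so □(□p → p) is false at s4.
    At s4: ◇q requires q at some successor in {s2, s5}.
      q holds at s5, so ◇q is true at s4.
Satisfying worlds: {s0, s1, s2, s3, s4, s5}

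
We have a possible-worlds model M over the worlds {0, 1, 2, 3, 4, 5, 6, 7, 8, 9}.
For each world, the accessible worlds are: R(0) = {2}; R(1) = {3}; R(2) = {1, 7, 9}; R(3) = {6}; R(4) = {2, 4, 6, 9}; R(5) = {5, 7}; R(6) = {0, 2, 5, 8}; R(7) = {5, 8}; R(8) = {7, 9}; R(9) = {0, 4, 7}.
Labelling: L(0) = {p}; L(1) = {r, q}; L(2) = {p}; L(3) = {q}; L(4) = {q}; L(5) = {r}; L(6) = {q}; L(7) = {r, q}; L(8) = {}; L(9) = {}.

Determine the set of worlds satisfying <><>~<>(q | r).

2, 3, 4, 8

Let φ = <><>~<>(q | r). Evaluate φ at each world:
  0 (successors {2}): φ is false.
  1 (successors {3}): φ is false.
  2 (successors {1, 7, 9}): φ is true.
  3 (successors {6}): φ is true.
  4 (successors {2, 4, 6, 9}): φ is true.
  5 (successors {5, 7}): φ is false.
  6 (successors {0, 2, 5, 8}): φ is false.
  7 (successors {5, 8}): φ is false.
  8 (successors {7, 9}): φ is true.
  9 (successors {0, 4, 7}): φ is false.
For instance, at 7:
  At 7: <><>~<>(q | r) requires <>~<>(q | r) at some successor in {5, 8}.
    At 5: <>~<>(q | r) is false.
    At 8: <>~<>(q | r) is false.
  So <><>~<>(q | r) is false at 7.
Satisfying worlds: {2, 3, 4, 8}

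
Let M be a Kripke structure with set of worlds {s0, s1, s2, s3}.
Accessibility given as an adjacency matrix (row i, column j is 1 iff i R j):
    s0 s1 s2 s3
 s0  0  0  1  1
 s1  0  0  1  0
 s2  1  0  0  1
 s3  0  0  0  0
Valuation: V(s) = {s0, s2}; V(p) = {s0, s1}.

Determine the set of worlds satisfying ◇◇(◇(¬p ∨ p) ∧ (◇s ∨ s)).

s0, s1, s2

Recall that ◇ψ holds at a world iff ψ holds at some accessible world.
Let φ = ◇◇(◇(¬p ∨ p) ∧ (◇s ∨ s)). Evaluate φ at each world:
  s0 (successors {s2, s3}): φ is true.
  s1 (successors {s2}): φ is true.
  s2 (successors {s0, s3}): φ is true.
  s3 (successors ∅): φ is false.
For instance, at s0:
  At s0: ◇◇(◇(¬p ∨ p) ∧ (◇s ∨ s)) requires ◇(◇(¬p ∨ p) ∧ (◇s ∨ s)) at some successor in {s2, s3}.
    ◇(◇(¬p ∨ p) ∧ (◇s ∨ s)) holds at s2, so ◇◇(◇(¬p ∨ p) ∧ (◇s ∨ s)) is true at s0.
      At s2: ◇(◇(¬p ∨ p) ∧ (◇s ∨ s)) requires ◇(¬p ∨ p) ∧ (◇s ∨ s) at some successor in {s0, s3}.
        ◇(¬p ∨ p) ∧ (◇s ∨ s) holds at s0, so ◇(◇(¬p ∨ p) ∧ (◇s ∨ s)) is true at s2.
Satisfying worlds: {s0, s1, s2}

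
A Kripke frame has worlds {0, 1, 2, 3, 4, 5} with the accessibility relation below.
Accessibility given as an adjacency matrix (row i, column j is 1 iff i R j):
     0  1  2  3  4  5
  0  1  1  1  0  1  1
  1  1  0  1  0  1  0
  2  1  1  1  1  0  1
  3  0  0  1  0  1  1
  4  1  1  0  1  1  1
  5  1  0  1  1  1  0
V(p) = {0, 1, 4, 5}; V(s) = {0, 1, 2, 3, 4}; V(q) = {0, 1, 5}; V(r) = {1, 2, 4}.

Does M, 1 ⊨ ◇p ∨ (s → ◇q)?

Yes

At 1: ◇p is true, s → ◇q is true, so ◇p ∨ (s → ◇q) is true.
  At 1: ◇p requires p at some successor in {0, 2, 4}.
    p holds at 0, so ◇p is true at 1.
  At 1: s is true, ◇q is true, so s → ◇q is true.
    At 1: ◇q requires q at some successor in {0, 2, 4}.
      q holds at 0, so ◇q is true at 1.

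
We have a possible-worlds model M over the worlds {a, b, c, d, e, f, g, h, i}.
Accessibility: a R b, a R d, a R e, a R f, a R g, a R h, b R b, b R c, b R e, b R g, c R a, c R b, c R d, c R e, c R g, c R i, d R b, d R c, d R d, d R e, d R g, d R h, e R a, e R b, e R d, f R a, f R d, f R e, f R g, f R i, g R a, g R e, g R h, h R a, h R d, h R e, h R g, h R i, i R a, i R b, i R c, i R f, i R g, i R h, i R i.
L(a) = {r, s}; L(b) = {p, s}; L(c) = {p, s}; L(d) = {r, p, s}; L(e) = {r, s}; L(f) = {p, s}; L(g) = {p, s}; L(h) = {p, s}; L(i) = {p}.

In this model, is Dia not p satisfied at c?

Yes

Recall that Dia ψ holds at a world iff ψ holds at some accessible world.
At c: Dia not p requires not p at some successor in {a, b, d, e, g, i}.
  not p holds at a, so Dia not p is true at c.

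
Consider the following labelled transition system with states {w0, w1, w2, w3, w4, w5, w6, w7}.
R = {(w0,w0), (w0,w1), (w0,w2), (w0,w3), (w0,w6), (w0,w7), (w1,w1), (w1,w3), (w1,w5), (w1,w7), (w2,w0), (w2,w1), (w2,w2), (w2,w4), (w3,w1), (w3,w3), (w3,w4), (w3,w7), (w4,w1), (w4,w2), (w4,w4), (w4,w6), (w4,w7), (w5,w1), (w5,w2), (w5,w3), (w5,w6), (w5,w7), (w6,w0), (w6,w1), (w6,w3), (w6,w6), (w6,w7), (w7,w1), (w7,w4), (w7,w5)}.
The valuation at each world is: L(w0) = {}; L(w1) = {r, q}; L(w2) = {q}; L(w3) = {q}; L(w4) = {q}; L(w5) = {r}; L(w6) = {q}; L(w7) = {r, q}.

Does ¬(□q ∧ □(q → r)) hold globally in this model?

Yes

Recall that □ψ holds at a world iff ψ holds at every accessible world, and ◇ψ holds iff ψ holds at some accessible world.
Let φ = ¬(□q ∧ □(q → r)). Evaluate φ at each world:
  w0 (successors {w0, w1, w2, w3, w6, w7}): φ is true.
  w1 (successors {w1, w3, w5, w7}): φ is true.
  w2 (successors {w0, w1, w2, w4}): φ is true.
  w3 (successors {w1, w3, w4, w7}): φ is true.
  w4 (successors {w1, w2, w4, w6, w7}): φ is true.
  w5 (successors {w1, w2, w3, w6, w7}): φ is true.
  w6 (successors {w0, w1, w3, w6, w7}): φ is true.
  w7 (successors {w1, w4, w5}): φ is true.
For instance, at w4:
  At w4: □q ∧ □(q → r) is false, so ¬(□q ∧ □(q → r)) is true.
    At w4: □q is true, □(q → r) is false, so □q ∧ □(q → r) is false.
      At w4: □q requires q at every successor {w1, w2, w4, w6, w7}.
        At w1: q is true.
        At w2: q is true.
        At w4: q is true.
        At w6: q is true.
        At w7: q is true.
      So □q is true at w4.
      At w4: □(q → r) requires q → r at every successor {w1, w2, w4, w6, w7}.
        q → r fails at w2, so □(q → r) is false at w4.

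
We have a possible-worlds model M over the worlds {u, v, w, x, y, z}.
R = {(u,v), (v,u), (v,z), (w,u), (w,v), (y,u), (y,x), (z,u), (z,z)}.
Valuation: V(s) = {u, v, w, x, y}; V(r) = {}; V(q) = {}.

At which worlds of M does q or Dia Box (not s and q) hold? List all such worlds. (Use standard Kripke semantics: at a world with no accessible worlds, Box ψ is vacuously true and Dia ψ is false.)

y

Let φ = q or Dia Box (not s and q). Evaluate φ at each world:
  u (successors {v}): φ is false.
  v (successors {u, z}): φ is false.
  w (successors {u, v}): φ is false.
  x (successors ∅): φ is false.
  y (successors {u, x}): φ is true.
  z (successors {u, z}): φ is false.
For instance, at u:
  At u: q is false, Dia Box (not s and q) is false, so q or Dia Box (not s and q) is false.
    At u: Dia Box (not s and q) requires Box (not s and q) at some successor in {v}.
      At v: Box (not s and q) is false.
    So Dia Box (not s and q) is false at u.
Satisfying worlds: {y}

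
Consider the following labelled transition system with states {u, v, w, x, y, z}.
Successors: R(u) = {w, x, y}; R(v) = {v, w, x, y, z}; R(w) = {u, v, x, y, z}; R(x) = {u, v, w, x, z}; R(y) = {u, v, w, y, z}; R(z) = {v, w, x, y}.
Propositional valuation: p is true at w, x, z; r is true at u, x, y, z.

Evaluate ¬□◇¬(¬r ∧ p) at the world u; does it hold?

No

At u: □◇¬(¬r ∧ p) is true, so ¬□◇¬(¬r ∧ p) is false.
  At u: □◇¬(¬r ∧ p) requires ◇¬(¬r ∧ p) at every successor {w, x, y}.
      At w: ◇¬(¬r ∧ p) requires ¬(¬r ∧ p) at some successor in {u, v, x, y, z}.
        ¬(¬r ∧ p) holds at u, so ◇¬(¬r ∧ p) is true at w.
      At x: ◇¬(¬r ∧ p) requires ¬(¬r ∧ p) at some successor in {u, v, w, x, z}.
        ¬(¬r ∧ p) holds at u, so ◇¬(¬r ∧ p) is true at x.
      At y: ◇¬(¬r ∧ p) requires ¬(¬r ∧ p) at some successor in {u, v, w, y, z}.
        ¬(¬r ∧ p) holds at u, so ◇¬(¬r ∧ p) is true at y.
  So □◇¬(¬r ∧ p) is true at u.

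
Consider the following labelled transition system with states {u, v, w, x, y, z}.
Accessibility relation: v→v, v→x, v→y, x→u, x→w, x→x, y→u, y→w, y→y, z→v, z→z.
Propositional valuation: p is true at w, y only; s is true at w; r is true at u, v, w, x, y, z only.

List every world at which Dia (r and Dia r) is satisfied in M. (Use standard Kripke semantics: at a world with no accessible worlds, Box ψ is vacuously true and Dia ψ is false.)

Let φ = Dia (r and Dia r). Evaluate φ at each world:
  u (successors ∅): φ is false.
  v (successors {v, x, y}): φ is true.
  w (successors ∅): φ is false.
  x (successors {u, w, x}): φ is true.
  y (successors {u, w, y}): φ is true.
  z (successors {v, z}): φ is true.
For instance, at x:
  At x: Dia (r and Dia r) requires r and Dia r at some successor in {u, w, x}.
    r and Dia r holds at x, so Dia (r and Dia r) is true at x.
      At x: r is true, Dia r is true, so r and Dia r is true.
Satisfying worlds: {v, x, y, z}

v, x, y, z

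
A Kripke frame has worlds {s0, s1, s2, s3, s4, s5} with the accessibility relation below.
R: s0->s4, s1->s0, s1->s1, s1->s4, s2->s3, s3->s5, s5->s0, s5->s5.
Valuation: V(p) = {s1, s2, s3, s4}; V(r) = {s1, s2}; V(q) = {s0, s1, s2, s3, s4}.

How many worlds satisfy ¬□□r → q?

5

Let φ = ¬□□r → q. Evaluate φ at each world:
  s0 (successors {s4}): φ is true.
  s1 (successors {s0, s1, s4}): φ is true.
  s2 (successors {s3}): φ is true.
  s3 (successors {s5}): φ is true.
  s4 (successors ∅): φ is true.
  s5 (successors {s0, s5}): φ is false.
For instance, at s3:
  At s3: ¬□□r is true, q is true, so ¬□□r → q is true.
    At s3: □□r is false, so ¬□□r is true.
      At s3: □□r requires □r at every successor {s5}.
        □r fails at s5, so □□r is false at s3.
Satisfying worlds: {s0, s1, s2, s3, s4}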